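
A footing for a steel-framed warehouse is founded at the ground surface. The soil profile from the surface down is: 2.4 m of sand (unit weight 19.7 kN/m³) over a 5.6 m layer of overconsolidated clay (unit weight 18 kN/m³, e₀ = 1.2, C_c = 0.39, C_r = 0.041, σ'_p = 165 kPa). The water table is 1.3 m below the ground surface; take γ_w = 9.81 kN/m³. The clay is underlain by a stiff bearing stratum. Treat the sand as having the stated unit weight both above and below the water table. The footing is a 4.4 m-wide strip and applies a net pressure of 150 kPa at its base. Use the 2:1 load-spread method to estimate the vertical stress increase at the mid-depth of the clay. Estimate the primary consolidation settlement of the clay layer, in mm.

S_c ≈ 34.8 mm

Mid-depth of clay below the ground surface: z = 2.4 + 5.6/2 = 5.2 m.
Total vertical stress at mid-clay: σ_v = 19.7×2.4 + 18×2.8 = 97.68 kPa.
Pore pressure: u = 9.81×(5.2 − 1.3) = 38.259 kPa.
Initial effective stress: σ'_0 = σ_v − u = 97.68 − 38.259 = 59.421 kPa.
Stress increase at mid-clay by the 2:1 spreading method:
Δσ = qB/(B+z) = 150×4.4/(4.4+5.2) = 68.75 kPa
Final effective stress: σ'_f = 59.421 + 68.75 = 128.17 kPa.
σ'_f = 128.17 ≤ σ'_p = 165 kPa, so the clay remains overconsolidated and only the recompression index applies:
S_c = C_r·H/(1+e₀)·log₁₀(σ'_f/σ'_0) = 0.041×5.6/2.2×log₁₀(128.17/59.421)
    = 0.10437 × 0.33385 = 0.03484 m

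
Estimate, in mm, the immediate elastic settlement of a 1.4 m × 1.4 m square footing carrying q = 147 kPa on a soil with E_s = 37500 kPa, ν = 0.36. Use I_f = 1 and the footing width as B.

Immediate (elastic) settlement: S_e = q·B·(1−ν²)/E_s · I_f.
S_e = 147 × 1.4 × (1 − 0.36²) / 37500 × 1
    = 147 × 1.4 × 0.8704 / 37500 × 1
    = 0.004777 m = 4.777 mm

S_e ≈ 4.78 mm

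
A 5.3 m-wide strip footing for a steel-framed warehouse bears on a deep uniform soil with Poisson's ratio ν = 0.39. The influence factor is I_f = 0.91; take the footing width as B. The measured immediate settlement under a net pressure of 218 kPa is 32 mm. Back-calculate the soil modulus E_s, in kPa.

S_e = q·B·(1−ν²)/E_s · I_f  ⇒  E_s = q·B·(1−ν²)·I_f / S_e.
E_s = 218 × 5.3 × 0.8479 × 0.91 / 0.032 = 27860 kPa

E_s ≈ 27900 kPa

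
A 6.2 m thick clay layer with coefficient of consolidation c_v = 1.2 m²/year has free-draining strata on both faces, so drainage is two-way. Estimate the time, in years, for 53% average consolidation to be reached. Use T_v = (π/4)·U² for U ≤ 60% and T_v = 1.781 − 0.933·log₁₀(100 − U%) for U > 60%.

Drainage path length: H_d = H/2 = 3.1 m (double drainage).
U ≤ 60%: T_v = (π/4)·U² = (π/4)×0.53² = 0.22062.
t = T_v·H_d²/c_v = 0.22062×3.1²/1.2 = 1.767 years.

t ≈ 1.77 years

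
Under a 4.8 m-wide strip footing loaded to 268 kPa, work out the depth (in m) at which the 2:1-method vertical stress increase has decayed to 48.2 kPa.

z ≈ 21.9 m

2:1 spreading — at depth z the loaded area has grown by z in each plan dimension:
qB/(B+z) = Δσ_z ⇒ z = qB/Δσ_z − B = 268×4.8/48.2 − 4.8 = 21.89 m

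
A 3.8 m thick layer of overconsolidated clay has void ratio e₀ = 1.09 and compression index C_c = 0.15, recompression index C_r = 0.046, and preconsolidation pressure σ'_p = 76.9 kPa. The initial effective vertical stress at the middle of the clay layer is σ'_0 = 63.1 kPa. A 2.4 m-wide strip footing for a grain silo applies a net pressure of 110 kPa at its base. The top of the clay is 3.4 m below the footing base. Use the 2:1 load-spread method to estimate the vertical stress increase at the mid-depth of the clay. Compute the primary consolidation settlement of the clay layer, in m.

S_c ≈ 0.0352 m

Mid-depth of clay below the footing base: z = 3.4 + 3.8/2 = 5.3 m.
Stress increase at mid-clay by the 2:1 spreading method:
Δσ = qB/(B+z) = 110×2.4/(2.4+5.3) = 34.286 kPa
Final effective stress: σ'_f = 63.1 + 34.286 = 97.386 kPa.
σ'_f = 97.386 > σ'_p = 76.9 kPa, so the stress path crosses the preconsolidation pressure — recompression up to σ'_p, then virgin compression beyond:
S_c = H/(1+e₀)·[C_r·log₁₀(σ'_p/σ'_0) + C_c·log₁₀(σ'_f/σ'_p)]
    = 3.8/2.09 × [0.046×log₁₀(76.9/63.1) + 0.15×log₁₀(97.386/76.9)]
    = 1.8182 × [0.0039513 + 0.015386] = 0.03516 m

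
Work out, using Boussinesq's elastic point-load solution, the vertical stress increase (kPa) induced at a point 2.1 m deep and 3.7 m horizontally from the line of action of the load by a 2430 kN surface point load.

Δσ_z ≈ 7.71 kPa

Boussinesq vertical stress below a point load on an elastic half-space:
Δσ_z = 3P/(2πz²) · [1 + (r/z)²]^(−5/2)
r/z = 3.7/2.1 = 1.7619; [1+(r/z)²]^(−5/2) = 0.029302.
Δσ_z = 3×2430/(2π×2.1²) × 0.029302 = 263.09 × 0.029302 = 7.709 kPa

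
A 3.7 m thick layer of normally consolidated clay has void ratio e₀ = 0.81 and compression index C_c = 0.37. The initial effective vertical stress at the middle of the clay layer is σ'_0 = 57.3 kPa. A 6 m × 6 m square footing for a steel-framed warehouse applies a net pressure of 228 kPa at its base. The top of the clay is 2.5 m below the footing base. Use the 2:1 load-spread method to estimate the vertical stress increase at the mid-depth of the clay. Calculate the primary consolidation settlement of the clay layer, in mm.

S_c ≈ 279 mm

Mid-depth of clay below the footing base: z = 2.5 + 3.7/2 = 4.35 m.
Stress increase at mid-clay by the 2:1 spreading method:
Δσ = qBL/((B+z)(L+z)) = 228×6×6/((6+4.35)(6+4.35)) = 76.623 kPa
Final effective stress: σ'_f = σ'_0 + Δσ = 57.3 + 76.623 = 133.92 kPa.
Normally consolidated clay, so the full stress increment lies on the virgin compression line:
S_c = C_c·H/(1+e₀)·log₁₀(σ'_f/σ'_0) = 0.37×3.7/(1+0.81)×log₁₀(133.92/57.3)
    = 0.75635 × 0.36869 = 0.2789 m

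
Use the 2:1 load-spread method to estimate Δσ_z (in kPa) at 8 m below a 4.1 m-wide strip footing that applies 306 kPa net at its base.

By the 2:1 method the load spreads at 1 horizontal : 2 vertical, so at depth z the loaded area has grown by z in each plan dimension:
Δσ = qB/(B+z) = 306×4.1/(4.1+8) = 103.69 kPa

Δσ_z ≈ 104 kPa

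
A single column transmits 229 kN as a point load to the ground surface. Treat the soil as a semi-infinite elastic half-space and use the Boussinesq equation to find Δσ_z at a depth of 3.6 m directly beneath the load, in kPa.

Δσ_z ≈ 8.44 kPa

Boussinesq vertical stress below a point load on an elastic half-space:
Δσ_z = 3P/(2πz²) · [1 + (r/z)²]^(−5/2)
r/z = 0/3.6 = 0; [1+(r/z)²]^(−5/2) = 1.
Δσ_z = 3×229/(2π×3.6²) × 1 = 8.4367 × 1 = 8.437 kPa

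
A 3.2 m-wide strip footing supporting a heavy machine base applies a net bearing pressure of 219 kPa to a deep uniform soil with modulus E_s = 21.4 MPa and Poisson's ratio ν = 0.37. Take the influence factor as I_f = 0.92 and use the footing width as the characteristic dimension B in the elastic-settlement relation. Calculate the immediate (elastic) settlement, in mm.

S_e ≈ 26 mm

Immediate (elastic) settlement: S_e = q·B·(1−ν²)/E_s · I_f.
E_s = 21.4 MPa = 21400 kPa.
S_e = 219 × 3.2 × (1 − 0.37²) / 21400 × 0.92
    = 219 × 3.2 × 0.8631 / 21400 × 0.92
    = 0.026 m = 26 mm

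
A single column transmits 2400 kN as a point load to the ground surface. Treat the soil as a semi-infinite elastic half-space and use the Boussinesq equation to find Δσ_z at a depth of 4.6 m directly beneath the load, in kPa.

Δσ_z ≈ 54.2 kPa

Boussinesq vertical stress below a point load on an elastic half-space:
Δσ_z = 3P/(2πz²) · [1 + (r/z)²]^(−5/2)
r/z = 0/4.6 = 0; [1+(r/z)²]^(−5/2) = 1.
Δσ_z = 3×2400/(2π×4.6²) × 1 = 54.155 × 1 = 54.16 kPa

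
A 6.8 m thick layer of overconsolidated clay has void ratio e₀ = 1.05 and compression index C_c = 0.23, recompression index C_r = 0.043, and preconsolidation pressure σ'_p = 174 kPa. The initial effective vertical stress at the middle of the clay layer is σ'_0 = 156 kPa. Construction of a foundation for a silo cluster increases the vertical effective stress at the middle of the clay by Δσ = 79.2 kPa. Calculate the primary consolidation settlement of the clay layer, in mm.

S_c ≈ 107 mm

Final effective stress: σ'_f = 156 + 79.2 = 235.2 kPa.
σ'_f = 235.2 > σ'_p = 174 kPa, so the stress path crosses the preconsolidation pressure — recompression up to σ'_p, then virgin compression beyond:
S_c = H/(1+e₀)·[C_r·log₁₀(σ'_p/σ'_0) + C_c·log₁₀(σ'_f/σ'_p)]
    = 6.8/2.05 × [0.043×log₁₀(174/156) + 0.23×log₁₀(235.2/174)]
    = 3.3171 × [0.0020393 + 0.030104] = 0.1066 m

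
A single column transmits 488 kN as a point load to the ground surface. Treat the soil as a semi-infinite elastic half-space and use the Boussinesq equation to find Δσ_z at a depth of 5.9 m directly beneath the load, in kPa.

Δσ_z ≈ 6.69 kPa

Boussinesq vertical stress below a point load on an elastic half-space:
Δσ_z = 3P/(2πz²) · [1 + (r/z)²]^(−5/2)
r/z = 0/5.9 = 0; [1+(r/z)²]^(−5/2) = 1.
Δσ_z = 3×488/(2π×5.9²) × 1 = 6.6936 × 1 = 6.694 kPa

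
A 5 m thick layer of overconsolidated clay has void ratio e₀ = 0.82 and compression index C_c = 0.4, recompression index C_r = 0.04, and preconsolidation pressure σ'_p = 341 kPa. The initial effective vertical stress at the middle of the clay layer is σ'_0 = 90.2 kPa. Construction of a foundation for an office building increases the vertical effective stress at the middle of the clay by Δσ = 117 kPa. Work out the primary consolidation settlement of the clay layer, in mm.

Final effective stress: σ'_f = 90.2 + 117 = 207.2 kPa.
σ'_f = 207.2 ≤ σ'_p = 341 kPa, so the clay remains overconsolidated and only the recompression index applies:
S_c = C_r·H/(1+e₀)·log₁₀(σ'_f/σ'_0) = 0.04×5/1.82×log₁₀(207.2/90.2)
    = 0.10989 × 0.36118 = 0.03969 m

S_c ≈ 39.7 mm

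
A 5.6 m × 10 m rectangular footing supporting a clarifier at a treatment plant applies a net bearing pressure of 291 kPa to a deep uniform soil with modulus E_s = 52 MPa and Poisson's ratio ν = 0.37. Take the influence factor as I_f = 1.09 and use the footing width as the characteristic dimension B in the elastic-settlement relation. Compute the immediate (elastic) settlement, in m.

Immediate (elastic) settlement: S_e = q·B·(1−ν²)/E_s · I_f.
E_s = 52 MPa = 52000 kPa.
S_e = 291 × 5.6 × (1 − 0.37²) / 52000 × 1.09
    = 291 × 5.6 × 0.8631 / 52000 × 1.09
    = 0.02948 m

S_e ≈ 0.0295 m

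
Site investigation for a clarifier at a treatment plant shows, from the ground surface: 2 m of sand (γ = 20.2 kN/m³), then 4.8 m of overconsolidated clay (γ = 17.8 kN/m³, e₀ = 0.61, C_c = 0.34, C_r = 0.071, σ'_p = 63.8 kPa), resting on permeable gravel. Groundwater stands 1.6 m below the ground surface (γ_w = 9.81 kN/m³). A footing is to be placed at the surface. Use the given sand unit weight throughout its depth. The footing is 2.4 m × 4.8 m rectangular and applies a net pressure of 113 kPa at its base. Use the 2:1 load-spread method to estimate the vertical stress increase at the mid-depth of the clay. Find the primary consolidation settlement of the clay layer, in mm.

S_c ≈ 92.3 mm

Mid-depth of clay below the ground surface: z = 2 + 4.8/2 = 4.4 m.
Total vertical stress at mid-clay: σ_v = 20.2×2 + 17.8×2.4 = 83.12 kPa.
Pore pressure: u = 9.81×(4.4 − 1.6) = 27.468 kPa.
Initial effective stress: σ'_0 = σ_v − u = 83.12 − 27.468 = 55.652 kPa.
Stress increase at mid-clay by the 2:1 spreading method:
Δσ = qBL/((B+z)(L+z)) = 113×2.4×4.8/((2.4+4.4)(4.8+4.4)) = 20.808 kPa
Final effective stress: σ'_f = 55.652 + 20.808 = 76.46 kPa.
σ'_f = 76.46 > σ'_p = 63.8 kPa, so the stress path crosses the preconsolidation pressure — recompression up to σ'_p, then virgin compression beyond:
S_c = H/(1+e₀)·[C_r·log₁₀(σ'_p/σ'_0) + C_c·log₁₀(σ'_f/σ'_p)]
    = 4.8/1.61 × [0.071×log₁₀(63.8/55.652) + 0.34×log₁₀(76.46/63.8)]
    = 2.9814 × [0.0042131 + 0.026729] = 0.09225 m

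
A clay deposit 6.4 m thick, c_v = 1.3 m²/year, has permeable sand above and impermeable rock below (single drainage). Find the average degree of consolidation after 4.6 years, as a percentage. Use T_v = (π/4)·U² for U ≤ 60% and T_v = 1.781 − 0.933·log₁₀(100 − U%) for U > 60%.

Drainage path length: H_d = H = 6.4 m (single drainage).
T_v = c_v·t/H_d² = 1.3×4.6/6.4² = 0.146.
T_v = 0.146 corresponds to the U ≤ 60% branch:
U = √(4T_v/π) = 0.4312

U ≈ 43.1 %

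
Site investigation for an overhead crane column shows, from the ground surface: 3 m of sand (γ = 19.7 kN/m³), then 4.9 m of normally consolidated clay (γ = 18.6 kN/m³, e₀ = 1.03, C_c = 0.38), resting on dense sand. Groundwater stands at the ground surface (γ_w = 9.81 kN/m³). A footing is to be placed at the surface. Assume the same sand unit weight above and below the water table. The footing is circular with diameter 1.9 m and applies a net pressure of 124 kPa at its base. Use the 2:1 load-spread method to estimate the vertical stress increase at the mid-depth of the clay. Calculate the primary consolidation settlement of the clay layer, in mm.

Mid-depth of clay below the ground surface: z = 3 + 4.9/2 = 5.45 m.
Total vertical stress at mid-clay: σ_v = 19.7×3 + 18.6×2.45 = 104.67 kPa.
Pore pressure: u = 9.81×(5.45 − 0) = 53.465 kPa.
Initial effective stress: σ'_0 = σ_v − u = 104.67 − 53.465 = 51.205 kPa.
Stress increase at mid-clay by the 2:1 spreading method:
Δσ ≈ qD²/(D+z)² = 124×1.9²/(1.9+5.45)² = 8.2862 kPa
Final effective stress: σ'_f = σ'_0 + Δσ = 51.205 + 8.2862 = 59.491 kPa.
Normally consolidated clay, so the full stress increment lies on the virgin compression line:
S_c = C_c·H/(1+e₀)·log₁₀(σ'_f/σ'_0) = 0.38×4.9/(1+1.03)×log₁₀(59.491/51.205)
    = 0.91724 × 0.065139 = 0.05975 m

S_c ≈ 59.7 mm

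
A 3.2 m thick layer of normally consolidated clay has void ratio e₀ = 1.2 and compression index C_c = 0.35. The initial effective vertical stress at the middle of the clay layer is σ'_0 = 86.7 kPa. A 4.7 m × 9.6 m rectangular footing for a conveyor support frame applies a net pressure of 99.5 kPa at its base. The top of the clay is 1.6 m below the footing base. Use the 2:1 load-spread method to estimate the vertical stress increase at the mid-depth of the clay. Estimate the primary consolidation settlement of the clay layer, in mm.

Mid-depth of clay below the footing base: z = 1.6 + 3.2/2 = 3.2 m.
Stress increase at mid-clay by the 2:1 spreading method:
Δσ = qBL/((B+z)(L+z)) = 99.5×4.7×9.6/((4.7+3.2)(9.6+3.2)) = 44.397 kPa
Final effective stress: σ'_f = σ'_0 + Δσ = 86.7 + 44.397 = 131.1 kPa.
Normally consolidated clay, so the full stress increment lies on the virgin compression line:
S_c = C_c·H/(1+e₀)·log₁₀(σ'_f/σ'_0) = 0.35×3.2/(1+1.2)×log₁₀(131.1/86.7)
    = 0.50909 × 0.17958 = 0.09142 m

S_c ≈ 91.4 mm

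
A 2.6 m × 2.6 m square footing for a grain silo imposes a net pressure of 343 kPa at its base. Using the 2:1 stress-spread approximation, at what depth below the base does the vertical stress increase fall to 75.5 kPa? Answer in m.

z ≈ 2.94 m

2:1 spreading — at depth z the loaded area has grown by z in each plan dimension:
qB²/(B+z)² = Δσ_z ⇒ z = B(√(q/Δσ_z) − 1) = 2.6×(√(343/75.5) − 1) = 2.942 m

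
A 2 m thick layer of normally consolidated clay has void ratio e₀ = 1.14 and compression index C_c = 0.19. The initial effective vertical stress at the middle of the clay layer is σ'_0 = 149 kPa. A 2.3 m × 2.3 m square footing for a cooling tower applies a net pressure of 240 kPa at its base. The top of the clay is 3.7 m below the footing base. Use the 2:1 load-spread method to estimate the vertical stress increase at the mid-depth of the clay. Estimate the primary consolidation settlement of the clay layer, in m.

Mid-depth of clay below the footing base: z = 3.7 + 2/2 = 4.7 m.
Stress increase at mid-clay by the 2:1 spreading method:
Δσ = qBL/((B+z)(L+z)) = 240×2.3×2.3/((2.3+4.7)(2.3+4.7)) = 25.91 kPa
Final effective stress: σ'_f = σ'_0 + Δσ = 149 + 25.91 = 174.91 kPa.
Normally consolidated clay, so the full stress increment lies on the virgin compression line:
S_c = C_c·H/(1+e₀)·log₁₀(σ'_f/σ'_0) = 0.19×2/(1+1.14)×log₁₀(174.91/149)
    = 0.17757 × 0.069628 = 0.01236 m

S_c ≈ 0.0124 m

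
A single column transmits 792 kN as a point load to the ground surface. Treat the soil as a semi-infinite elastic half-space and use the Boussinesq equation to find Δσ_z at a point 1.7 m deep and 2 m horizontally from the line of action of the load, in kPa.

Boussinesq vertical stress below a point load on an elastic half-space:
Δσ_z = 3P/(2πz²) · [1 + (r/z)²]^(−5/2)
r/z = 2/1.7 = 1.1765; [1+(r/z)²]^(−5/2) = 0.11395.
Δσ_z = 3×792/(2π×1.7²) × 0.11395 = 130.85 × 0.11395 = 14.91 kPa

Δσ_z ≈ 14.9 kPa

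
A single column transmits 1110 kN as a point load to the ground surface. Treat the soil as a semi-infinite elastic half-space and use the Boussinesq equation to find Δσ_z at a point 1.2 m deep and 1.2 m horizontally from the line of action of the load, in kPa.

Δσ_z ≈ 65.1 kPa

Boussinesq vertical stress below a point load on an elastic half-space:
Δσ_z = 3P/(2πz²) · [1 + (r/z)²]^(−5/2)
r/z = 1.2/1.2 = 1; [1+(r/z)²]^(−5/2) = 0.17678.
Δσ_z = 3×1110/(2π×1.2²) × 0.17678 = 368.05 × 0.17678 = 65.06 kPa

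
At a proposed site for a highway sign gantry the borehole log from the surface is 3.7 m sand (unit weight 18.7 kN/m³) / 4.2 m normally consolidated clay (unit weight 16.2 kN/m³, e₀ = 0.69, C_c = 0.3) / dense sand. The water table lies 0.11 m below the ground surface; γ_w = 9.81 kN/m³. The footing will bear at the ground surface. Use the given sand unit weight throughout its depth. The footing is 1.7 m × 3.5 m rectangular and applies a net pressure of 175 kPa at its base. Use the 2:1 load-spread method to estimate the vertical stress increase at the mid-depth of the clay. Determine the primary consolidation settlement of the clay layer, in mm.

Mid-depth of clay below the ground surface: z = 3.7 + 4.2/2 = 5.8 m.
Total vertical stress at mid-clay: σ_v = 18.7×3.7 + 16.2×2.1 = 103.21 kPa.
Pore pressure: u = 9.81×(5.8 − 0.11) = 55.819 kPa.
Initial effective stress: σ'_0 = σ_v − u = 103.21 − 55.819 = 47.391 kPa.
Stress increase at mid-clay by the 2:1 spreading method:
Δσ = qBL/((B+z)(L+z)) = 175×1.7×3.5/((1.7+5.8)(3.5+5.8)) = 14.928 kPa
Final effective stress: σ'_f = σ'_0 + Δσ = 47.391 + 14.928 = 62.319 kPa.
Normally consolidated clay, so the full stress increment lies on the virgin compression line:
S_c = C_c·H/(1+e₀)·log₁₀(σ'_f/σ'_0) = 0.3×4.2/(1+0.69)×log₁₀(62.319/47.391)
    = 0.74556 × 0.11892 = 0.08866 m

S_c ≈ 88.7 mm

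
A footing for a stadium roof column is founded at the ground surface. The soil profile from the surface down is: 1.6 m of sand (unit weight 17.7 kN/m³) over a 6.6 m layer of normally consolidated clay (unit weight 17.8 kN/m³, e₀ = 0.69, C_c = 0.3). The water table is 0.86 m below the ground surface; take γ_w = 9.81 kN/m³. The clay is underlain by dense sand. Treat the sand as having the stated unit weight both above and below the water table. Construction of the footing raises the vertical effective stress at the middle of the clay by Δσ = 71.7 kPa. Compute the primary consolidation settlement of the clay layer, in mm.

Mid-depth of clay below the ground surface: z = 1.6 + 6.6/2 = 4.9 m.
Total vertical stress at mid-clay: σ_v = 17.7×1.6 + 17.8×3.3 = 87.06 kPa.
Pore pressure: u = 9.81×(4.9 − 0.86) = 39.632 kPa.
Initial effective stress: σ'_0 = σ_v − u = 87.06 − 39.632 = 47.428 kPa.
Final effective stress: σ'_f = σ'_0 + Δσ = 47.428 + 71.7 = 119.13 kPa.
Normally consolidated clay, so the full stress increment lies on the virgin compression line:
S_c = C_c·H/(1+e₀)·log₁₀(σ'_f/σ'_0) = 0.3×6.6/(1+0.69)×log₁₀(119.13/47.428)
    = 1.1716 × 0.39999 = 0.4686 m

S_c ≈ 469 mm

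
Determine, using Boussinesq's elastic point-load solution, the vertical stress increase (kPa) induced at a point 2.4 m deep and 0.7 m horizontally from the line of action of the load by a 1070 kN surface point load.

Δσ_z ≈ 72.3 kPa

Boussinesq vertical stress below a point load on an elastic half-space:
Δσ_z = 3P/(2πz²) · [1 + (r/z)²]^(−5/2)
r/z = 0.7/2.4 = 0.29167; [1+(r/z)²]^(−5/2) = 0.81537.
Δσ_z = 3×1070/(2π×2.4²) × 0.81537 = 88.696 × 0.81537 = 72.32 kPa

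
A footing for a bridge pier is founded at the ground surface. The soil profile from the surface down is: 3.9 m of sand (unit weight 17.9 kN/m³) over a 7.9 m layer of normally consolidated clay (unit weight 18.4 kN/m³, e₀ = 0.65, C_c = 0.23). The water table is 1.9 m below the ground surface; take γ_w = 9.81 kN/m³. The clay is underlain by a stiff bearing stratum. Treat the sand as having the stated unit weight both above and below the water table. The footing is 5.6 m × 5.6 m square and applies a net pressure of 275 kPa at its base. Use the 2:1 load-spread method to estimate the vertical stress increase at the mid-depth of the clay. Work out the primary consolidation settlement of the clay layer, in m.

Mid-depth of clay below the ground surface: z = 3.9 + 7.9/2 = 7.85 m.
Total vertical stress at mid-clay: σ_v = 17.9×3.9 + 18.4×3.95 = 142.49 kPa.
Pore pressure: u = 9.81×(7.85 − 1.9) = 58.37 kPa.
Initial effective stress: σ'_0 = σ_v − u = 142.49 − 58.37 = 84.12 kPa.
Stress increase at mid-clay by the 2:1 spreading method:
Δσ = qBL/((B+z)(L+z)) = 275×5.6×5.6/((5.6+7.85)(5.6+7.85)) = 47.672 kPa
Final effective stress: σ'_f = σ'_0 + Δσ = 84.12 + 47.672 = 131.79 kPa.
Normally consolidated clay, so the full stress increment lies on the virgin compression line:
S_c = C_c·H/(1+e₀)·log₁₀(σ'_f/σ'_0) = 0.23×7.9/(1+0.65)×log₁₀(131.79/84.12)
    = 1.1012 × 0.19498 = 0.2147 m

S_c ≈ 0.215 m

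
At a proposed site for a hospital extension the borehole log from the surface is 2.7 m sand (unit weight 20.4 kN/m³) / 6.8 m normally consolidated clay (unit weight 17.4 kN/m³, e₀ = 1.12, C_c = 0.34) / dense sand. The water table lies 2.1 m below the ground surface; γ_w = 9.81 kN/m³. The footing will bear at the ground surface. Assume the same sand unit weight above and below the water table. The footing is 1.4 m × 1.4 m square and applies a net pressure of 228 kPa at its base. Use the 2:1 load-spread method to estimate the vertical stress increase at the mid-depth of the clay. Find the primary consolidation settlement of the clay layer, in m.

S_c ≈ 0.0477 m

Mid-depth of clay below the ground surface: z = 2.7 + 6.8/2 = 6.1 m.
Total vertical stress at mid-clay: σ_v = 20.4×2.7 + 17.4×3.4 = 114.24 kPa.
Pore pressure: u = 9.81×(6.1 − 2.1) = 39.24 kPa.
Initial effective stress: σ'_0 = σ_v − u = 114.24 − 39.24 = 75 kPa.
Stress increase at mid-clay by the 2:1 spreading method:
Δσ = qBL/((B+z)(L+z)) = 228×1.4×1.4/((1.4+6.1)(1.4+6.1)) = 7.9445 kPa
Final effective stress: σ'_f = σ'_0 + Δσ = 75 + 7.9445 = 82.945 kPa.
Normally consolidated clay, so the full stress increment lies on the virgin compression line:
S_c = C_c·H/(1+e₀)·log₁₀(σ'_f/σ'_0) = 0.34×6.8/(1+1.12)×log₁₀(82.945/75)
    = 1.0906 × 0.043729 = 0.04769 m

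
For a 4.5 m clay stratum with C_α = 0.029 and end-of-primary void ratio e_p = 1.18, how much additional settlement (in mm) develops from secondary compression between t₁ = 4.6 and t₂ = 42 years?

S_s ≈ 57.5 mm

Secondary compression: S_s = C_α·H/(1+e_p)·log₁₀(t₂/t₁)
S_s = 0.029×4.5/(1+1.18)×log₁₀(42/4.6)
    = 0.05986 × 0.9605 = 0.0575 m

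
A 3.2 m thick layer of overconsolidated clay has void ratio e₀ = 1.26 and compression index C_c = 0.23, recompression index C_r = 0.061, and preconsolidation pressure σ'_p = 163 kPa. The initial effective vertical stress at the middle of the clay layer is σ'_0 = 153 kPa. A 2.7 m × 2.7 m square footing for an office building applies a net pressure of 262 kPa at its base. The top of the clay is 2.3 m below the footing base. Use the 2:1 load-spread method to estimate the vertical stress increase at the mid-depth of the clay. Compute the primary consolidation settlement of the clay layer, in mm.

S_c ≈ 29.1 mm

Mid-depth of clay below the footing base: z = 2.3 + 3.2/2 = 3.9 m.
Stress increase at mid-clay by the 2:1 spreading method:
Δσ = qBL/((B+z)(L+z)) = 262×2.7×2.7/((2.7+3.9)(2.7+3.9)) = 43.847 kPa
Final effective stress: σ'_f = 153 + 43.847 = 196.85 kPa.
σ'_f = 196.85 > σ'_p = 163 kPa, so the stress path crosses the preconsolidation pressure — recompression up to σ'_p, then virgin compression beyond:
S_c = H/(1+e₀)·[C_r·log₁₀(σ'_p/σ'_0) + C_c·log₁₀(σ'_f/σ'_p)]
    = 3.2/2.26 × [0.061×log₁₀(163/153) + 0.23×log₁₀(196.85/163)]
    = 1.4159 × [0.0016773 + 0.018848] = 0.02906 m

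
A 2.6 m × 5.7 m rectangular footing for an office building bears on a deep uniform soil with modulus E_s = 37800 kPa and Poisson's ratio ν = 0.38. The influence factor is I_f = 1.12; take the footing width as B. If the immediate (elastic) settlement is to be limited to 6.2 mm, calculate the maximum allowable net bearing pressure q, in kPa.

q ≈ 94.1 kPa

S_e = q·B·(1−ν²)/E_s · I_f  ⇒  q = S_e·E_s / (B·(1−ν²)·I_f).
q = 0.0062 × 37800 / (2.6 × 0.8556 × 1.12) = 94.06 kPa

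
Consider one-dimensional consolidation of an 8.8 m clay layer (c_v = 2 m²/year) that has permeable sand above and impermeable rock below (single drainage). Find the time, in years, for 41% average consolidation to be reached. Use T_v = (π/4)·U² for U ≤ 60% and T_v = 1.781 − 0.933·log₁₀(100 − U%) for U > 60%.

Drainage path length: H_d = H = 8.8 m (single drainage).
U ≤ 60%: T_v = (π/4)·U² = (π/4)×0.41² = 0.13203.
t = T_v·H_d²/c_v = 0.13203×8.8²/2 = 5.112 years.

t ≈ 5.11 years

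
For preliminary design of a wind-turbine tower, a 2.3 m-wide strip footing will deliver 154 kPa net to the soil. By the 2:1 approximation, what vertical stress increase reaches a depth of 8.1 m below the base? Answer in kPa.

Δσ_z ≈ 34.1 kPa

By the 2:1 method the load spreads at 1 horizontal : 2 vertical, so at depth z the loaded area has grown by z in each plan dimension:
Δσ = qB/(B+z) = 154×2.3/(2.3+8.1) = 34.058 kPa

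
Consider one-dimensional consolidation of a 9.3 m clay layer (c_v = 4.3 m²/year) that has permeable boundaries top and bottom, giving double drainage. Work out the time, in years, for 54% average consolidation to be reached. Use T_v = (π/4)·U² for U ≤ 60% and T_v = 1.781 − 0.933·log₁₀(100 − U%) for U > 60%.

t ≈ 1.15 years

Drainage path length: H_d = H/2 = 4.65 m (double drainage).
U ≤ 60%: T_v = (π/4)·U² = (π/4)×0.54² = 0.22902.
t = T_v·H_d²/c_v = 0.22902×4.65²/4.3 = 1.152 years.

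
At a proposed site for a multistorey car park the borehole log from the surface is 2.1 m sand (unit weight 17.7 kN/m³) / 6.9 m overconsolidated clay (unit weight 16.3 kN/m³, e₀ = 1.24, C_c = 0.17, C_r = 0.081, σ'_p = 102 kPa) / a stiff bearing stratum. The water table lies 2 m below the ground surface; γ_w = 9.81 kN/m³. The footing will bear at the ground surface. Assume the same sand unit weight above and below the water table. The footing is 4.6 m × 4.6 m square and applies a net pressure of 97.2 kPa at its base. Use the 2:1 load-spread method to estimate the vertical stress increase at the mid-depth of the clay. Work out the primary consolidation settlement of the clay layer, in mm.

Mid-depth of clay below the ground surface: z = 2.1 + 6.9/2 = 5.55 m.
Total vertical stress at mid-clay: σ_v = 17.7×2.1 + 16.3×3.45 = 93.405 kPa.
Pore pressure: u = 9.81×(5.55 − 2) = 34.825 kPa.
Initial effective stress: σ'_0 = σ_v − u = 93.405 − 34.825 = 58.58 kPa.
Stress increase at mid-clay by the 2:1 spreading method:
Δσ = qBL/((B+z)(L+z)) = 97.2×4.6×4.6/((4.6+5.55)(4.6+5.55)) = 19.964 kPa
Final effective stress: σ'_f = 58.58 + 19.964 = 78.544 kPa.
σ'_f = 78.544 ≤ σ'_p = 102 kPa, so the clay remains overconsolidated and only the recompression index applies:
S_c = C_r·H/(1+e₀)·log₁₀(σ'_f/σ'_0) = 0.081×6.9/2.24×log₁₀(78.544/58.58)
    = 0.24951 × 0.12736 = 0.03178 m

S_c ≈ 31.8 mm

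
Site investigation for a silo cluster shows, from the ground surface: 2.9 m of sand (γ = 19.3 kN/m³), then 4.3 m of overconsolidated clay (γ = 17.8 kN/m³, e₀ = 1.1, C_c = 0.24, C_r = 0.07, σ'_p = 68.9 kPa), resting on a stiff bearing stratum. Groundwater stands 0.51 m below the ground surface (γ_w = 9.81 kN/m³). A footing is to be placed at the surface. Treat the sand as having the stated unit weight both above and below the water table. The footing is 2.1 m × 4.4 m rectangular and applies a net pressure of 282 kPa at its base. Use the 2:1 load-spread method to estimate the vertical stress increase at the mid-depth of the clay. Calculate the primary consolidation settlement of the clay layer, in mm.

S_c ≈ 73.2 mm

Mid-depth of clay below the ground surface: z = 2.9 + 4.3/2 = 5.05 m.
Total vertical stress at mid-clay: σ_v = 19.3×2.9 + 17.8×2.15 = 94.24 kPa.
Pore pressure: u = 9.81×(5.05 − 0.51) = 44.537 kPa.
Initial effective stress: σ'_0 = σ_v − u = 94.24 − 44.537 = 49.703 kPa.
Stress increase at mid-clay by the 2:1 spreading method:
Δσ = qBL/((B+z)(L+z)) = 282×2.1×4.4/((2.1+5.05)(4.4+5.05)) = 38.564 kPa
Final effective stress: σ'_f = 49.703 + 38.564 = 88.267 kPa.
σ'_f = 88.267 > σ'_p = 68.9 kPa, so the stress path crosses the preconsolidation pressure — recompression up to σ'_p, then virgin compression beyond:
S_c = H/(1+e₀)·[C_r·log₁₀(σ'_p/σ'_0) + C_c·log₁₀(σ'_f/σ'_p)]
    = 4.3/2.1 × [0.07×log₁₀(68.9/49.703) + 0.24×log₁₀(88.267/68.9)]
    = 2.0476 × [0.0099286 + 0.025819] = 0.0732 m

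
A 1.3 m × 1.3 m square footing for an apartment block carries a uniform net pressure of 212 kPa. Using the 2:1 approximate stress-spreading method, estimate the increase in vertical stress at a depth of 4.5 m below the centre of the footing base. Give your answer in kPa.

Δσ_z ≈ 10.7 kPa

By the 2:1 method the load spreads at 1 horizontal : 2 vertical, so at depth z the loaded area has grown by z in each plan dimension:
Δσ = qBL/((B+z)(L+z)) = 212×1.3×1.3/((1.3+4.5)(1.3+4.5)) = 10.65 kPa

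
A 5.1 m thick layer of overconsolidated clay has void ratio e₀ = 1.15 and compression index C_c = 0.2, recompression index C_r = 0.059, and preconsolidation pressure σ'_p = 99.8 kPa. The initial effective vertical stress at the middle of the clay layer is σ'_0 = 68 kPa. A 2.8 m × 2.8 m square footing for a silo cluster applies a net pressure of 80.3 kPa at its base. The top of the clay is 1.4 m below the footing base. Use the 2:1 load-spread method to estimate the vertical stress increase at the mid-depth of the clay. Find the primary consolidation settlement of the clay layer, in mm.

S_c ≈ 11.2 mm

Mid-depth of clay below the footing base: z = 1.4 + 5.1/2 = 3.95 m.
Stress increase at mid-clay by the 2:1 spreading method:
Δσ = qBL/((B+z)(L+z)) = 80.3×2.8×2.8/((2.8+3.95)(2.8+3.95)) = 13.817 kPa
Final effective stress: σ'_f = 68 + 13.817 = 81.817 kPa.
σ'_f = 81.817 ≤ σ'_p = 99.8 kPa, so the clay remains overconsolidated and only the recompression index applies:
S_c = C_r·H/(1+e₀)·log₁₀(σ'_f/σ'_0) = 0.059×5.1/2.15×log₁₀(81.817/68)
    = 0.13995 × 0.080335 = 0.01124 m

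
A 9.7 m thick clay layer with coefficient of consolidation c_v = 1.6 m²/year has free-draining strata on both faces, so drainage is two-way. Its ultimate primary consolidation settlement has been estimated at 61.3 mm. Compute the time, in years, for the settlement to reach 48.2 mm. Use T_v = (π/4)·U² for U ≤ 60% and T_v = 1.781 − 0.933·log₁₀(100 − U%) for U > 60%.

t ≈ 7.94 years

Drainage path length: H_d = H/2 = 4.85 m (double drainage).
U = S(t)/S_ult = 48.2/61.3 = 0.7863.
U > 60%: T_v = 1.781 − 0.933·log₁₀(100 − 78.63) = 0.54029.
t = T_v·H_d²/c_v = 0.54029×4.85²/1.6 = 7.943 years.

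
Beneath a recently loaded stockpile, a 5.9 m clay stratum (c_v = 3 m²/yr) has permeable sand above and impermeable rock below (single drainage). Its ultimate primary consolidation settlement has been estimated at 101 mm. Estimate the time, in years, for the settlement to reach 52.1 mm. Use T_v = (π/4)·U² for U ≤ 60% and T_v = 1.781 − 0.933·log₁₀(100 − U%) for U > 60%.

t ≈ 2.42 years

Drainage path length: H_d = H = 5.9 m (single drainage).
U = S(t)/S_ult = 52.1/101 = 0.5158.
U ≤ 60%: T_v = (π/4)·U² = (π/4)×0.51584² = 0.20899.
t = T_v·H_d²/c_v = 0.20899×5.9²/3 = 2.425 years.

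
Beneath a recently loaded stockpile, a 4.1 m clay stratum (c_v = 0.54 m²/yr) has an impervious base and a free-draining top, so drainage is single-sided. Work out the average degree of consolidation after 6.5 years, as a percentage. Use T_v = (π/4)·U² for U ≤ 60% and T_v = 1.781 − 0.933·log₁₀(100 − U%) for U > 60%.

Drainage path length: H_d = H = 4.1 m (single drainage).
T_v = c_v·t/H_d² = 0.54×6.5/4.1² = 0.2088.
T_v = 0.2088 corresponds to the U ≤ 60% branch:
U = √(4T_v/π) = 0.5156

U ≈ 51.6 %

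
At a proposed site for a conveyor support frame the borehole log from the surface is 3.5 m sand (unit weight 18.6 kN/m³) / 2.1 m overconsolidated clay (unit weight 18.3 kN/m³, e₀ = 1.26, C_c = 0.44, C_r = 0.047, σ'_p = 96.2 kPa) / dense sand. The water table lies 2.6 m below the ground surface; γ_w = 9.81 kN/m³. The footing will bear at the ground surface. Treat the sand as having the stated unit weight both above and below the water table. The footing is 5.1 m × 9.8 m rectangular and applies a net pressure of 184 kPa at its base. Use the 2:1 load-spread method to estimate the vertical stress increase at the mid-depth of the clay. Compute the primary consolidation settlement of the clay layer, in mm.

S_c ≈ 63 mm

Mid-depth of clay below the ground surface: z = 3.5 + 2.1/2 = 4.55 m.
Total vertical stress at mid-clay: σ_v = 18.6×3.5 + 18.3×1.05 = 84.315 kPa.
Pore pressure: u = 9.81×(4.55 − 2.6) = 19.13 kPa.
Initial effective stress: σ'_0 = σ_v − u = 84.315 − 19.13 = 65.185 kPa.
Stress increase at mid-clay by the 2:1 spreading method:
Δσ = qBL/((B+z)(L+z)) = 184×5.1×9.8/((5.1+4.55)(9.8+4.55)) = 66.41 kPa
Final effective stress: σ'_f = 65.185 + 66.41 = 131.59 kPa.
σ'_f = 131.59 > σ'_p = 96.2 kPa, so the stress path crosses the preconsolidation pressure — recompression up to σ'_p, then virgin compression beyond:
S_c = H/(1+e₀)·[C_r·log₁₀(σ'_p/σ'_0) + C_c·log₁₀(σ'_f/σ'_p)]
    = 2.1/2.26 × [0.047×log₁₀(96.2/65.185) + 0.44×log₁₀(131.59/96.2)]
    = 0.9292 × [0.0079443 + 0.059861] = 0.063 m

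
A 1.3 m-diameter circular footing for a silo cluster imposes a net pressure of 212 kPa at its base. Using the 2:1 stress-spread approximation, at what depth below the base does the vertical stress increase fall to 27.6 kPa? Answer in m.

z ≈ 2.3 m

2:1 spreading — at depth z the loaded area has grown by z in each plan dimension:
qD²/(D+z)² = Δσ_z ⇒ z = D(√(q/Δσ_z) − 1) = 1.3×(√(212/27.6) − 1) = 2.303 m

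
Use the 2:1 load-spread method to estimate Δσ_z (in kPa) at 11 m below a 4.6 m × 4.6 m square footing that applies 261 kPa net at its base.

Δσ_z ≈ 22.7 kPa

By the 2:1 method the load spreads at 1 horizontal : 2 vertical, so at depth z the loaded area has grown by z in each plan dimension:
Δσ = qBL/((B+z)(L+z)) = 261×4.6×4.6/((4.6+11)(4.6+11)) = 22.694 kPa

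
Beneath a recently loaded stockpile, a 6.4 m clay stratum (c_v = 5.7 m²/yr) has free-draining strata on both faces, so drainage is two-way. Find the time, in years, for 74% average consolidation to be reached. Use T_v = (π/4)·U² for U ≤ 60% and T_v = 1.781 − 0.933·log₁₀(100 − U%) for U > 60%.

t ≈ 0.828 years

Drainage path length: H_d = H/2 = 3.2 m (double drainage).
U > 60%: T_v = 1.781 − 0.933·log₁₀(100 − 74) = 0.46083.
t = T_v·H_d²/c_v = 0.46083×3.2²/5.7 = 0.8279 years.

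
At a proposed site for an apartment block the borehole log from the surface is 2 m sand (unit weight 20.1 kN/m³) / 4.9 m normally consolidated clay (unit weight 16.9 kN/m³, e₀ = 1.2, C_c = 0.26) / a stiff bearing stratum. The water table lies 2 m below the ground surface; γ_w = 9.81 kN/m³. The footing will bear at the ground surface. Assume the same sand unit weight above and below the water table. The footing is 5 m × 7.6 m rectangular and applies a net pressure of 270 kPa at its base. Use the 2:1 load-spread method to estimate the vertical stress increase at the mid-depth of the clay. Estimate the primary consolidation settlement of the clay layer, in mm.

S_c ≈ 237 mm

Mid-depth of clay below the ground surface: z = 2 + 4.9/2 = 4.45 m.
Total vertical stress at mid-clay: σ_v = 20.1×2 + 16.9×2.45 = 81.605 kPa.
Pore pressure: u = 9.81×(4.45 − 2) = 24.035 kPa.
Initial effective stress: σ'_0 = σ_v − u = 81.605 − 24.035 = 57.57 kPa.
Stress increase at mid-clay by the 2:1 spreading method:
Δσ = qBL/((B+z)(L+z)) = 270×5×7.6/((5+4.45)(7.6+4.45)) = 90.101 kPa
Final effective stress: σ'_f = σ'_0 + Δσ = 57.57 + 90.101 = 147.67 kPa.
Normally consolidated clay, so the full stress increment lies on the virgin compression line:
S_c = C_c·H/(1+e₀)·log₁₀(σ'_f/σ'_0) = 0.26×4.9/(1+1.2)×log₁₀(147.67/57.57)
    = 0.57909 × 0.4091 = 0.2369 m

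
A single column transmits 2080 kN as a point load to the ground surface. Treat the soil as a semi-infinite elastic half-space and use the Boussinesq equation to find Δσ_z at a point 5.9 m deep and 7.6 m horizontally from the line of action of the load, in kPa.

Boussinesq vertical stress below a point load on an elastic half-space:
Δσ_z = 3P/(2πz²) · [1 + (r/z)²]^(−5/2)
r/z = 7.6/5.9 = 1.2881; [1+(r/z)²]^(−5/2) = 0.086713.
Δσ_z = 3×2080/(2π×5.9²) × 0.086713 = 28.53 × 0.086713 = 2.474 kPa

Δσ_z ≈ 2.47 kPa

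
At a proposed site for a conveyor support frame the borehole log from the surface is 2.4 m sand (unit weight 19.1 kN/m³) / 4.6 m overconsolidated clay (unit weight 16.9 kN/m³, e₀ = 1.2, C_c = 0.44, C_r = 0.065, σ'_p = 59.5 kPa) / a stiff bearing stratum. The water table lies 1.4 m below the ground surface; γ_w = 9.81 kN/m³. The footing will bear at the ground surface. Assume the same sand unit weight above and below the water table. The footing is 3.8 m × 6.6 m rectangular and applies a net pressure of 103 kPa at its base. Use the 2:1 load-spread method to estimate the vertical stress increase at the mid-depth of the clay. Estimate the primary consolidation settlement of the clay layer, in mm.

S_c ≈ 122 mm

Mid-depth of clay below the ground surface: z = 2.4 + 4.6/2 = 4.7 m.
Total vertical stress at mid-clay: σ_v = 19.1×2.4 + 16.9×2.3 = 84.71 kPa.
Pore pressure: u = 9.81×(4.7 − 1.4) = 32.373 kPa.
Initial effective stress: σ'_0 = σ_v − u = 84.71 − 32.373 = 52.337 kPa.
Stress increase at mid-clay by the 2:1 spreading method:
Δσ = qBL/((B+z)(L+z)) = 103×3.8×6.6/((3.8+4.7)(6.6+4.7)) = 26.895 kPa
Final effective stress: σ'_f = 52.337 + 26.895 = 79.232 kPa.
σ'_f = 79.232 > σ'_p = 59.5 kPa, so the stress path crosses the preconsolidation pressure — recompression up to σ'_p, then virgin compression beyond:
S_c = H/(1+e₀)·[C_r·log₁₀(σ'_p/σ'_0) + C_c·log₁₀(σ'_f/σ'_p)]
    = 4.6/2.2 × [0.065×log₁₀(59.5/52.337) + 0.44×log₁₀(79.232/59.5)]
    = 2.0909 × [0.003621 + 0.054729] = 0.122 m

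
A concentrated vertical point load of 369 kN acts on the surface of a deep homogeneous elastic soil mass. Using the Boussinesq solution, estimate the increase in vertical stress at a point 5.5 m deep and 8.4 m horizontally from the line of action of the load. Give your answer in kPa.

Boussinesq vertical stress below a point load on an elastic half-space:
Δσ_z = 3P/(2πz²) · [1 + (r/z)²]^(−5/2)
r/z = 8.4/5.5 = 1.5273; [1+(r/z)²]^(−5/2) = 0.049324.
Δσ_z = 3×369/(2π×5.5²) × 0.049324 = 5.8243 × 0.049324 = 0.2873 kPa

Δσ_z ≈ 0.287 kPa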